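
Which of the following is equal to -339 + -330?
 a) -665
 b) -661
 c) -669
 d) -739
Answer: c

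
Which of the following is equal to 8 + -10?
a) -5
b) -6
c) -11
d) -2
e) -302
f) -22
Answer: d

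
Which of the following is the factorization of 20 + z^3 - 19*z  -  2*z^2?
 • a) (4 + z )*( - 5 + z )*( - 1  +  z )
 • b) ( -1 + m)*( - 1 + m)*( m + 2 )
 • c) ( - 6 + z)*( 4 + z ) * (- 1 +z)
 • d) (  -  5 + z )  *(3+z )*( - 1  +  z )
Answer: a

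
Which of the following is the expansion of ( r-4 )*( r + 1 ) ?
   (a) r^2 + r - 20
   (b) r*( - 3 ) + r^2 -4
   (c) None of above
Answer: b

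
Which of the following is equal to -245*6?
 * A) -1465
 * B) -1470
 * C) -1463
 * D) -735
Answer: B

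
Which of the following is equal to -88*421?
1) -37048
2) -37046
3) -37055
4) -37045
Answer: 1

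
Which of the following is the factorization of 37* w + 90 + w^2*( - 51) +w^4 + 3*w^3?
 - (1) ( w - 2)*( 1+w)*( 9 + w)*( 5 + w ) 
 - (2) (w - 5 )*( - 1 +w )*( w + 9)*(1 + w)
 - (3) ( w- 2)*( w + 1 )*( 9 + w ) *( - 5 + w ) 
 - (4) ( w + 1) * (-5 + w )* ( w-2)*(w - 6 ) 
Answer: 3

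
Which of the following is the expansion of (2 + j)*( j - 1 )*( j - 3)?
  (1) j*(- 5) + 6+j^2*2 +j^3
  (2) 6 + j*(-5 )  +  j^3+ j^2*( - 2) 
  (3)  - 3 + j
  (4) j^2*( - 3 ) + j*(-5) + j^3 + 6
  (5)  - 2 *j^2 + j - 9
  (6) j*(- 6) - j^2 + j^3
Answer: 2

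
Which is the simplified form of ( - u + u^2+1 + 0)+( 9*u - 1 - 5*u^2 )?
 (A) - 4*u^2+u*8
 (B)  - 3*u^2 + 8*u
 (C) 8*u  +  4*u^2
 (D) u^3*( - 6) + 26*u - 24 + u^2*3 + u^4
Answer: A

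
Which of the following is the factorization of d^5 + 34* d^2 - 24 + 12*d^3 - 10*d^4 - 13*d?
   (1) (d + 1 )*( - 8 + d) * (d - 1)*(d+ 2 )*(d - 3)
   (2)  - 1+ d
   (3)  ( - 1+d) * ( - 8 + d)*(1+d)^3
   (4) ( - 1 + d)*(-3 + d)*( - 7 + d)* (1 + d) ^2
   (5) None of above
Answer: 5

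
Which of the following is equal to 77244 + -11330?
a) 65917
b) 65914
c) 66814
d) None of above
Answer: b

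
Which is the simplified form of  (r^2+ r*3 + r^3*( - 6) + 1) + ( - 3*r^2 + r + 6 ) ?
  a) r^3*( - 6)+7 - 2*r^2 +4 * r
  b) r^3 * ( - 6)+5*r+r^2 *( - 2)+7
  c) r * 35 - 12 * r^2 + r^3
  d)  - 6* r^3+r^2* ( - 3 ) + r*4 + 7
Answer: a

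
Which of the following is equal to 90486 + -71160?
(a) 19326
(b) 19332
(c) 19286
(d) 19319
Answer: a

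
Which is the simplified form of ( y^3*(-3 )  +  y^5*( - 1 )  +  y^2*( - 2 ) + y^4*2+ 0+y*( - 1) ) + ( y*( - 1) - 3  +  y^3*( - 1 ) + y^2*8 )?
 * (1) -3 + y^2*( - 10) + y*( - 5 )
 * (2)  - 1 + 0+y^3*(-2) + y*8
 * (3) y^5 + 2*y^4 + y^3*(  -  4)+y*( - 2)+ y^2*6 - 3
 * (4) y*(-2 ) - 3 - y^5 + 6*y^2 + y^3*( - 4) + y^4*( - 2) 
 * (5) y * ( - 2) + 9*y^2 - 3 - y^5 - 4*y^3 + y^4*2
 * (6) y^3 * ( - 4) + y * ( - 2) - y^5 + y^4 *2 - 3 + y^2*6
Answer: 6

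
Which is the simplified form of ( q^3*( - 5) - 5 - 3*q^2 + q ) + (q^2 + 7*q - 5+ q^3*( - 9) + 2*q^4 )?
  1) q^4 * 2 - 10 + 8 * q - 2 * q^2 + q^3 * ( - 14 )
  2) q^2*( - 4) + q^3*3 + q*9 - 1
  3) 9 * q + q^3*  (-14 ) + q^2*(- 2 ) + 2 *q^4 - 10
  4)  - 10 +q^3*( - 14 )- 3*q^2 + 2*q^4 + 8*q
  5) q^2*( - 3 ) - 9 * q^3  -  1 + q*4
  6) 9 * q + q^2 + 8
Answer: 1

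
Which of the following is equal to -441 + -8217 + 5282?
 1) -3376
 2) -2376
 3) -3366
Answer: 1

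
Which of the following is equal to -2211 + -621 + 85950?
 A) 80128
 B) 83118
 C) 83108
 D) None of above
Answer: B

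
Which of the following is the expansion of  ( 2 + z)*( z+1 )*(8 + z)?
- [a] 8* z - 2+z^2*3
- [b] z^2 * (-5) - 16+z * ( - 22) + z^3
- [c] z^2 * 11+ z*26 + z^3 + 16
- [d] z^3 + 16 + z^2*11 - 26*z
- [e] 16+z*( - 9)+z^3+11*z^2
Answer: c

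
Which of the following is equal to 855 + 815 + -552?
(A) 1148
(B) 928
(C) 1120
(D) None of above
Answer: D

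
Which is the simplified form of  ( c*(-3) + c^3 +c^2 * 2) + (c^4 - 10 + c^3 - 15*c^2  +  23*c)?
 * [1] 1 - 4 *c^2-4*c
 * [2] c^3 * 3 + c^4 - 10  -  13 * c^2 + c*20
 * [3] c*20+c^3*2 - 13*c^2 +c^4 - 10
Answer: 3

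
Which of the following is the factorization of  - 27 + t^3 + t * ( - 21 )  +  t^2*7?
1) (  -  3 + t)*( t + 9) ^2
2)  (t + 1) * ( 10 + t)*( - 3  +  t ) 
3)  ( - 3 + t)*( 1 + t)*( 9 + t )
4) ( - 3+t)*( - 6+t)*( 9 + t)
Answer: 3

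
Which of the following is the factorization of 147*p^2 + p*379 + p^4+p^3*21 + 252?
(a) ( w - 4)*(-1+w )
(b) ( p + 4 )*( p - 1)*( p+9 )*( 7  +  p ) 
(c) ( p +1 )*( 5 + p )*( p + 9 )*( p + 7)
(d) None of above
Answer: d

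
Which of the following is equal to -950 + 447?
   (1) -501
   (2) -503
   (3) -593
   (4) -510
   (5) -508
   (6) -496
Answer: 2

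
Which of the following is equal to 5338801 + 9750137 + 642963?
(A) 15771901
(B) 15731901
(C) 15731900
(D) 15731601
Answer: B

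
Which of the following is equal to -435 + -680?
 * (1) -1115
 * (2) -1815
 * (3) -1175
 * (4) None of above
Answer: 1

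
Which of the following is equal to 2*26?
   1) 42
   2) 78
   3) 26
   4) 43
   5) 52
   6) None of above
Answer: 5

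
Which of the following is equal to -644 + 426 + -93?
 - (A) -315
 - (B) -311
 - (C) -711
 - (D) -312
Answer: B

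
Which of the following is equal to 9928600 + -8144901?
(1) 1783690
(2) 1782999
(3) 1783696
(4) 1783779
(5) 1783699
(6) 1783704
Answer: 5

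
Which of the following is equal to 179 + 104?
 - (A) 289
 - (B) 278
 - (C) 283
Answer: C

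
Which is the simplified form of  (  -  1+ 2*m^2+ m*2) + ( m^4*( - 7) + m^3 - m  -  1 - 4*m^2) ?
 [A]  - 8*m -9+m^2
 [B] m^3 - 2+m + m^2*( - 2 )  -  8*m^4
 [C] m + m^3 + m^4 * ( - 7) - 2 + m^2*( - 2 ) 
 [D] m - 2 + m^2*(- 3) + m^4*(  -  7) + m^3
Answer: C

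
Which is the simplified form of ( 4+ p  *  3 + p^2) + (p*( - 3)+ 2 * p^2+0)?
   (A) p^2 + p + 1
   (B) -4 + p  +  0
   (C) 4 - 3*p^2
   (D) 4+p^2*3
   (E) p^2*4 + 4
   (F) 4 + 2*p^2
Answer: D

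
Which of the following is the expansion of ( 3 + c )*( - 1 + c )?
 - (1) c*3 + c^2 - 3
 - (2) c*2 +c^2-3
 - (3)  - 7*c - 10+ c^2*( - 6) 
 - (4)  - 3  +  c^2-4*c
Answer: 2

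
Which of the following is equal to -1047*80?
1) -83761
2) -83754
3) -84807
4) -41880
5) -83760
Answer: 5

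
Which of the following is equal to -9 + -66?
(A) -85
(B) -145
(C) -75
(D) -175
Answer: C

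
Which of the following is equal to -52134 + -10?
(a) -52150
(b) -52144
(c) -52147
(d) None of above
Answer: b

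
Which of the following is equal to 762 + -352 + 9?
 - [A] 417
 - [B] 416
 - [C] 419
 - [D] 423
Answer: C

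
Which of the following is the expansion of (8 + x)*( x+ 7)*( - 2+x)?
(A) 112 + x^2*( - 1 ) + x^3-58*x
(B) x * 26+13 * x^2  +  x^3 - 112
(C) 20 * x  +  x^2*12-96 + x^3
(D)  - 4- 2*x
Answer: B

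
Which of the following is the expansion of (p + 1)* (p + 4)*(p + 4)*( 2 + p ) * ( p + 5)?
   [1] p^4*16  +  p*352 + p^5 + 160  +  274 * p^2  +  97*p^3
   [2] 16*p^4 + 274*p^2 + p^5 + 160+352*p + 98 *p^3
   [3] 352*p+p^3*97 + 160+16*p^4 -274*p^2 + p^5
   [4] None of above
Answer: 1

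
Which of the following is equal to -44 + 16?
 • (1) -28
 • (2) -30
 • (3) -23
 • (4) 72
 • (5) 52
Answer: 1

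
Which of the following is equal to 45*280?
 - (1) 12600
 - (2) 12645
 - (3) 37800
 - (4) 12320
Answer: 1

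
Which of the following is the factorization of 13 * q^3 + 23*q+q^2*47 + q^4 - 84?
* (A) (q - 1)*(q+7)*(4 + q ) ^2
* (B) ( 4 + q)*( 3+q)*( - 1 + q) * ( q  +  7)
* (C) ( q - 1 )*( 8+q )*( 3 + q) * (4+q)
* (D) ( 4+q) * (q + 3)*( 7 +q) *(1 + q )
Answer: B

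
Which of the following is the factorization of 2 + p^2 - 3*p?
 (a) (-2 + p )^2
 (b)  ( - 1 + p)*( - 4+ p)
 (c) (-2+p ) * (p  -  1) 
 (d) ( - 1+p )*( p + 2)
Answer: c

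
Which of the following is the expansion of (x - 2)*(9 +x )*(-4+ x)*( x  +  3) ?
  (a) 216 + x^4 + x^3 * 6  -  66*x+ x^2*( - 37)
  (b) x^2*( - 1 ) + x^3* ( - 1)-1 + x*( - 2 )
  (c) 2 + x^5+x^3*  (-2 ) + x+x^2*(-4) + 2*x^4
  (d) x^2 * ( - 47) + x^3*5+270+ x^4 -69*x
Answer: a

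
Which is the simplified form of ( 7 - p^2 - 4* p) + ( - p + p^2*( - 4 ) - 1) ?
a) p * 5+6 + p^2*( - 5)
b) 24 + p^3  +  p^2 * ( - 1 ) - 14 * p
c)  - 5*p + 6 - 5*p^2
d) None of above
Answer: c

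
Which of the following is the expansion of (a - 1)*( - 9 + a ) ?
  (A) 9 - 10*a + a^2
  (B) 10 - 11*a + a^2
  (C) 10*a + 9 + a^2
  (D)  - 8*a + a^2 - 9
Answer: A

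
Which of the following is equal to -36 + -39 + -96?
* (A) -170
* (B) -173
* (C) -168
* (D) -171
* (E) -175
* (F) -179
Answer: D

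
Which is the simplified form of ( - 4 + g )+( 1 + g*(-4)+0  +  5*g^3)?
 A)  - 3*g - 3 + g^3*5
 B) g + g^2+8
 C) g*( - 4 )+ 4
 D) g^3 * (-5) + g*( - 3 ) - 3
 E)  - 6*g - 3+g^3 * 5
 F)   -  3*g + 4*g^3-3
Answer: A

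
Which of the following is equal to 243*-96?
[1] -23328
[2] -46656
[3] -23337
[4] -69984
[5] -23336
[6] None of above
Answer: 1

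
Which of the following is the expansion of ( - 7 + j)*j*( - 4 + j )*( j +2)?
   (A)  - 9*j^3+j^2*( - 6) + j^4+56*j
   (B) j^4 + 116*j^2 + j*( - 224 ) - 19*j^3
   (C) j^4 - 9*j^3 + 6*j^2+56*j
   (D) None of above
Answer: C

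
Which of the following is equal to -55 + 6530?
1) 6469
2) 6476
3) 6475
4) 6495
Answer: 3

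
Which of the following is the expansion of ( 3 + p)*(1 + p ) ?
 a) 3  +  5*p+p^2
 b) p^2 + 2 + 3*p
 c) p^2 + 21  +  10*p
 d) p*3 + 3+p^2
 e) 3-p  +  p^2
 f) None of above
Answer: f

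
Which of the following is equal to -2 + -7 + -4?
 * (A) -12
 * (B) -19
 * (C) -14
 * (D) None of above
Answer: D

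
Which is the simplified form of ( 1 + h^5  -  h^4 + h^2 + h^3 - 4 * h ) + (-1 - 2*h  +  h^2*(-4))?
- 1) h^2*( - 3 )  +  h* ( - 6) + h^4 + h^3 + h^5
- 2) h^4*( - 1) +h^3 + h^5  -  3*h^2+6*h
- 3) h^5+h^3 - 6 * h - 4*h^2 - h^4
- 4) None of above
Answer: 4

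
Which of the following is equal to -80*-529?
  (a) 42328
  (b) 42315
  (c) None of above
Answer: c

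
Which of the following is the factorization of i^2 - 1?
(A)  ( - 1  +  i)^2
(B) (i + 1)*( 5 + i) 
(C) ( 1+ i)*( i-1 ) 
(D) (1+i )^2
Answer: C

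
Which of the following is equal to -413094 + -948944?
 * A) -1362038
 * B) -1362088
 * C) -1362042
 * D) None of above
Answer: A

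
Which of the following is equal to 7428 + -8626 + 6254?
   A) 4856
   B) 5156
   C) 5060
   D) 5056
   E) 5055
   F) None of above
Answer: D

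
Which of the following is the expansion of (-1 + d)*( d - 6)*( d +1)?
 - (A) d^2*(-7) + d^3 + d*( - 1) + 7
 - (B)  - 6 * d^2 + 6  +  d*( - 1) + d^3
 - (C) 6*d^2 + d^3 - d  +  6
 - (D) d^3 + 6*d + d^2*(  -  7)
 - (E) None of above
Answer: B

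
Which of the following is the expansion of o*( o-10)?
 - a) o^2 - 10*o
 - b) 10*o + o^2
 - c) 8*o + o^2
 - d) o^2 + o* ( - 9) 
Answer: a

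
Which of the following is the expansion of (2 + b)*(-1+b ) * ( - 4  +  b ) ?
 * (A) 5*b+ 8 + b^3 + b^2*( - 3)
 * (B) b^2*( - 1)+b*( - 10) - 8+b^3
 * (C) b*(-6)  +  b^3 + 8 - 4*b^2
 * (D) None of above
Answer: D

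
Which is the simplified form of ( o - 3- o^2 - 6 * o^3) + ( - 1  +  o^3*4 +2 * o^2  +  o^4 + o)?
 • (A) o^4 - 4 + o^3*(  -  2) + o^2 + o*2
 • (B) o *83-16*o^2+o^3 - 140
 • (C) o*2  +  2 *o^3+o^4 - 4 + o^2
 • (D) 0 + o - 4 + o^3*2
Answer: A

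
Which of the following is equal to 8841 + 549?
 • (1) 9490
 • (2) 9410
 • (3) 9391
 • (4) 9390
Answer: 4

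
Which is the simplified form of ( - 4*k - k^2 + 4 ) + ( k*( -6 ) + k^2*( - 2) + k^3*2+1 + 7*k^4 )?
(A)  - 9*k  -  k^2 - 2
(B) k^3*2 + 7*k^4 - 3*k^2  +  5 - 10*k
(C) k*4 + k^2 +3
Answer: B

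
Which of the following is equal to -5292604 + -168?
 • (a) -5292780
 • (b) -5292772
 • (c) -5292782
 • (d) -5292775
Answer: b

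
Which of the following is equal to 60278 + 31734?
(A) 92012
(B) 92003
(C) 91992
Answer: A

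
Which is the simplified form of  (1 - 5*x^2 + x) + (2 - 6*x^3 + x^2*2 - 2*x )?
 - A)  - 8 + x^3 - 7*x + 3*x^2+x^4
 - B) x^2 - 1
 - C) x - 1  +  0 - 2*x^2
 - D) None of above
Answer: D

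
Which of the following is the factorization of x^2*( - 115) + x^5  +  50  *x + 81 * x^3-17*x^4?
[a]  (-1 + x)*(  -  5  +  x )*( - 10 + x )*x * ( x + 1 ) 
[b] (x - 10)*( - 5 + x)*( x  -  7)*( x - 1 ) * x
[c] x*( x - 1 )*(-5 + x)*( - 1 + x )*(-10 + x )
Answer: c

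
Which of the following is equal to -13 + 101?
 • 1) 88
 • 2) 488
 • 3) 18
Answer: 1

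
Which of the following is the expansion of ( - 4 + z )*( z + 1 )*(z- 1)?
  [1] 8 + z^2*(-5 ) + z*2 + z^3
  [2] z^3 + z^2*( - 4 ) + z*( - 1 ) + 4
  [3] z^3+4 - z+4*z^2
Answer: 2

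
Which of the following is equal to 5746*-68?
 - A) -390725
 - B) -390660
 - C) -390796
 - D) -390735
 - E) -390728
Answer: E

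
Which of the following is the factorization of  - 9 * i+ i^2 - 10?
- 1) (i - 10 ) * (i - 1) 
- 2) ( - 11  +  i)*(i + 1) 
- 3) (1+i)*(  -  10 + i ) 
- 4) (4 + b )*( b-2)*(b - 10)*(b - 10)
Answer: 3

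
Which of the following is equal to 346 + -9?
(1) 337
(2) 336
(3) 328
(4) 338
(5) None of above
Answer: 1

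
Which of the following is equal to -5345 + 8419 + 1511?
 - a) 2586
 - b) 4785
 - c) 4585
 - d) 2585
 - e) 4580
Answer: c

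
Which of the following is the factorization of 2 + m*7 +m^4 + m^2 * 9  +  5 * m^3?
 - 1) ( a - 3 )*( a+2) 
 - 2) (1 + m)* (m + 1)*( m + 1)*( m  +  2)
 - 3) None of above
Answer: 2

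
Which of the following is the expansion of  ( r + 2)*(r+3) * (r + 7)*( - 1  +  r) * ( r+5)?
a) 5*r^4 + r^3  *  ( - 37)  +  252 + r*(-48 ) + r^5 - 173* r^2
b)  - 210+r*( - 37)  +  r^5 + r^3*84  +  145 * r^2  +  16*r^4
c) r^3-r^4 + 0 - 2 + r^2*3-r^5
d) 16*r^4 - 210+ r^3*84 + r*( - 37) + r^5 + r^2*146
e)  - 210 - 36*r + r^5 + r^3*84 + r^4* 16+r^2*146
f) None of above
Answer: d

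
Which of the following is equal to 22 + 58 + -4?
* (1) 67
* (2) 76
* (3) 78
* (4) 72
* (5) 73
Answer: 2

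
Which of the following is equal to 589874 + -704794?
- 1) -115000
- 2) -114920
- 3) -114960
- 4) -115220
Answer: 2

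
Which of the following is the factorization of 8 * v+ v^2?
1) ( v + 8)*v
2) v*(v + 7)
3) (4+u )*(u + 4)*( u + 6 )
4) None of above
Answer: 1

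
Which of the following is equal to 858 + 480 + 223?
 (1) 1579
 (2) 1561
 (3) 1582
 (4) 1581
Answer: 2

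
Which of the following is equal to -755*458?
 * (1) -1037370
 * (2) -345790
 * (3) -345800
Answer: 2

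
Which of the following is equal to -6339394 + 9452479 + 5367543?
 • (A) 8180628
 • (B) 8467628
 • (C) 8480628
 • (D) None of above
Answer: C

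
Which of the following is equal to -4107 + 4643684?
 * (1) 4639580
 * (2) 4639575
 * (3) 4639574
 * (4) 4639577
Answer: 4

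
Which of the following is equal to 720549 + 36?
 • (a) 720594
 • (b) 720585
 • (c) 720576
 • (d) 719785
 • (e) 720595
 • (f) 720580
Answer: b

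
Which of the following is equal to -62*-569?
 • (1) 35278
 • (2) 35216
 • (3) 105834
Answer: 1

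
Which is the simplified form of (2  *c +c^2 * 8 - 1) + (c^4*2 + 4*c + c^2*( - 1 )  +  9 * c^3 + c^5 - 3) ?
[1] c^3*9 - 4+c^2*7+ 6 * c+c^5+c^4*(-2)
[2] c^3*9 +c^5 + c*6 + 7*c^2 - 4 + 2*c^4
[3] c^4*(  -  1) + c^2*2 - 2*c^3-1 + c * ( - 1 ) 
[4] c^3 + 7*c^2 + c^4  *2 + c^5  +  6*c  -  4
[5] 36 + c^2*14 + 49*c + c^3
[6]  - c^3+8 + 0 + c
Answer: 2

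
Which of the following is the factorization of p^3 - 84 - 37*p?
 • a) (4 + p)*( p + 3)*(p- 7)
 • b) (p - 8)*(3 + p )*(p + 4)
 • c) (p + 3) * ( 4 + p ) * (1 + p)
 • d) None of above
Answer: a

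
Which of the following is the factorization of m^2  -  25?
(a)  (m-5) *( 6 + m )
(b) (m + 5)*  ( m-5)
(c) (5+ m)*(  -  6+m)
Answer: b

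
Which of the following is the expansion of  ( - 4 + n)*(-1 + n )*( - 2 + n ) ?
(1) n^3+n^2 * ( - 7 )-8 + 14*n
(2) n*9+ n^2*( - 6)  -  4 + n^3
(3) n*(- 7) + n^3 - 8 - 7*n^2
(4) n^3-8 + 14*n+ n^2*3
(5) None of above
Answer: 1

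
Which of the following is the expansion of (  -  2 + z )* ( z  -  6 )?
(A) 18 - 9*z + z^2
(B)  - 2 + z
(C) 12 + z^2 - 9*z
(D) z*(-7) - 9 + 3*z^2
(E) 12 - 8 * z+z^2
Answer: E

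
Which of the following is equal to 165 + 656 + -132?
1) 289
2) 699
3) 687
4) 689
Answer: 4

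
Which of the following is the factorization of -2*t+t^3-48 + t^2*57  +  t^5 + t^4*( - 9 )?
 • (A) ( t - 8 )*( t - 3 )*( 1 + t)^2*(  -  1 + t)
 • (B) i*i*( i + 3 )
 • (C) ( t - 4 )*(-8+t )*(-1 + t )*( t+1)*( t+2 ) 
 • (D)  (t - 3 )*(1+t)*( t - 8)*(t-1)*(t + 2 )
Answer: D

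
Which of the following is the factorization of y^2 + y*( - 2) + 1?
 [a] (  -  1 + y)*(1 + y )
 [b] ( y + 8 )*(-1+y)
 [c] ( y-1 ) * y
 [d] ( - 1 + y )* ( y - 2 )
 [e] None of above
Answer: e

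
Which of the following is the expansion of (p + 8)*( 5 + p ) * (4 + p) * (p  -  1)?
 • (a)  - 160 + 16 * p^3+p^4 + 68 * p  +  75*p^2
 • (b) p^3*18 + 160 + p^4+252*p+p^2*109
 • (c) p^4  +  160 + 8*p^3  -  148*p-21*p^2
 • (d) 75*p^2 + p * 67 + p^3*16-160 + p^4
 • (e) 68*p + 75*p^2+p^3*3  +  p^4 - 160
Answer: a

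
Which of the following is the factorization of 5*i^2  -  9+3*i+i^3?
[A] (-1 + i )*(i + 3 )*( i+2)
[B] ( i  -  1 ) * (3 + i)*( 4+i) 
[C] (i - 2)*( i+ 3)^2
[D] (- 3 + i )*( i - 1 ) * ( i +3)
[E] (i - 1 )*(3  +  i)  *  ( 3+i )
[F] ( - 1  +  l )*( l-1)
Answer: E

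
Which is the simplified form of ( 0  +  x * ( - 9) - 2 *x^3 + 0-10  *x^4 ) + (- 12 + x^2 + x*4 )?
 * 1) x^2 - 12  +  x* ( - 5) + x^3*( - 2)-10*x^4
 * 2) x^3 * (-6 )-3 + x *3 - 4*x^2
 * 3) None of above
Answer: 1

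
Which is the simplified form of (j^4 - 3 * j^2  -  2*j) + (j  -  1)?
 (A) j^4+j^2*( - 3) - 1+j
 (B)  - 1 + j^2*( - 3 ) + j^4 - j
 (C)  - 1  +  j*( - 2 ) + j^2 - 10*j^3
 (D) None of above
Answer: B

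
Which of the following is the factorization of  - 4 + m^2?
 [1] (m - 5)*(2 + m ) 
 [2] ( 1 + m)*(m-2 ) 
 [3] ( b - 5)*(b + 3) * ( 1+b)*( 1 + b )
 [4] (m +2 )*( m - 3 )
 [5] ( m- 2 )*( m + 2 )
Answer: 5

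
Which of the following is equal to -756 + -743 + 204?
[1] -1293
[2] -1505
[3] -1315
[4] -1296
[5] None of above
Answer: 5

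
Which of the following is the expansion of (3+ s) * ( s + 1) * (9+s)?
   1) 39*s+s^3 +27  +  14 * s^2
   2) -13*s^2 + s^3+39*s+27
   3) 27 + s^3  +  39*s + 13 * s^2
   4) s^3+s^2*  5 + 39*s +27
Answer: 3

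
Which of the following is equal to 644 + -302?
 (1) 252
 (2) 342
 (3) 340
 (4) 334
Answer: 2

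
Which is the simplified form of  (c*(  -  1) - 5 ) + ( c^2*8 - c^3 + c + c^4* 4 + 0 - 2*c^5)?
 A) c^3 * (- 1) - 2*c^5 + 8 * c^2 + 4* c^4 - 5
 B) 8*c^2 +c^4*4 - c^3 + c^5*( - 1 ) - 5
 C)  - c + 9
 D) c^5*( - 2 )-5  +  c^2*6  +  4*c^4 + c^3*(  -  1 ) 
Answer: A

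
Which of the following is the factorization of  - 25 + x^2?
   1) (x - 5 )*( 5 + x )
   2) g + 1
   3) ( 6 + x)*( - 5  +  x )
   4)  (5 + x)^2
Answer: 1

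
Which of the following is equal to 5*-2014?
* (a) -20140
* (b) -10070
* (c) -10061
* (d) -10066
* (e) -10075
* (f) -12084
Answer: b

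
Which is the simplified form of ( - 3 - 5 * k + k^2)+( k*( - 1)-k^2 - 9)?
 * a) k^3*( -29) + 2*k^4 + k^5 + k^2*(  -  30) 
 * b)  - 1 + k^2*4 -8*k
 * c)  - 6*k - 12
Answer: c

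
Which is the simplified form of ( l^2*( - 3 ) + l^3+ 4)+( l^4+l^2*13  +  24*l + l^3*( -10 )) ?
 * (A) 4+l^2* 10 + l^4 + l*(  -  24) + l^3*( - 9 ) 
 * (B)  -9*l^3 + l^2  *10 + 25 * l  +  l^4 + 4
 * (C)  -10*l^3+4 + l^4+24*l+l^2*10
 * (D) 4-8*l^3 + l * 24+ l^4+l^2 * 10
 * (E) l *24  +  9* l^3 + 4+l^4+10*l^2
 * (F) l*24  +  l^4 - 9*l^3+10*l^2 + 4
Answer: F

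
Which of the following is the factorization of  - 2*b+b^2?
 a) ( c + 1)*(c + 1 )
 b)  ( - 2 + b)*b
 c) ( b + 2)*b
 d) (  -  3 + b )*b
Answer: b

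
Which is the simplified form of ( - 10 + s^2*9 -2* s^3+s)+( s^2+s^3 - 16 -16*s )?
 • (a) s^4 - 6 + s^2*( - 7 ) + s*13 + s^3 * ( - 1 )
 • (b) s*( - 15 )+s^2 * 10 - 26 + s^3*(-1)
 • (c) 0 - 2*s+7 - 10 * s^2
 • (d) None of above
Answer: b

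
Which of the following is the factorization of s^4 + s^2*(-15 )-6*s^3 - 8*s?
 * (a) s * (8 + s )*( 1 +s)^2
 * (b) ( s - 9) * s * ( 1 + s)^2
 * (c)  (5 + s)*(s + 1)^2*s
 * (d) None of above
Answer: d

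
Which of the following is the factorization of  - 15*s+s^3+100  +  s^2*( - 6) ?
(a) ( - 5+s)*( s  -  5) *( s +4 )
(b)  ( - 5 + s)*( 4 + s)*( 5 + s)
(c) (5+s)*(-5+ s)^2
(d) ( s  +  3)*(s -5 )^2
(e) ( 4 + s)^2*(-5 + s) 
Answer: a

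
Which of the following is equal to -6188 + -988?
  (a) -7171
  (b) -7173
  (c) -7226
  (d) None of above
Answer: d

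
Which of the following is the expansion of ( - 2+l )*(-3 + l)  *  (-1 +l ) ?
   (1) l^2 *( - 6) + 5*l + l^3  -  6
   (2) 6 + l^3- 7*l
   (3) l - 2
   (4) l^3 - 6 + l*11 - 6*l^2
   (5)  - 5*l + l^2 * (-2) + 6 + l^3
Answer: 4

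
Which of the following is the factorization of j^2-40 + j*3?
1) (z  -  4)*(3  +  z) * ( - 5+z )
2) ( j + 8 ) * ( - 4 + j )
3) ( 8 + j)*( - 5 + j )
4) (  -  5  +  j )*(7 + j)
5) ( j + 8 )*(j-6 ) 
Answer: 3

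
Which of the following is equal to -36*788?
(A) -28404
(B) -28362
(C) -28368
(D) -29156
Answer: C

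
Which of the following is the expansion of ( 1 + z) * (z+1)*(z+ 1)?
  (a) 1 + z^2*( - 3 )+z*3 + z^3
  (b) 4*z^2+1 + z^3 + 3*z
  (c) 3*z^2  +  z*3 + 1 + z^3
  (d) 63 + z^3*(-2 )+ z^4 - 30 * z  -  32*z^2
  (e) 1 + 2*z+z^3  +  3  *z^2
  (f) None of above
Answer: c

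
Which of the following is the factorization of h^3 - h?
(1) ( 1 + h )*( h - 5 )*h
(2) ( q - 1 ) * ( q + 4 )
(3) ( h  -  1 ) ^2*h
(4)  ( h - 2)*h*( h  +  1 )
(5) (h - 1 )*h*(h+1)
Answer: 5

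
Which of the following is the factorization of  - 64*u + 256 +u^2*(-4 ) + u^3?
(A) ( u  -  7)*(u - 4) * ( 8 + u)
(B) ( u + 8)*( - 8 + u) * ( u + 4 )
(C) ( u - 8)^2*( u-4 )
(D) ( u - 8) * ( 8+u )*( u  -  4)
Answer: D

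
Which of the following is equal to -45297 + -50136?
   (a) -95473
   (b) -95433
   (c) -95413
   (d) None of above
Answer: b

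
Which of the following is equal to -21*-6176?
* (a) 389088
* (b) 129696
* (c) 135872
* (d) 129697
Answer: b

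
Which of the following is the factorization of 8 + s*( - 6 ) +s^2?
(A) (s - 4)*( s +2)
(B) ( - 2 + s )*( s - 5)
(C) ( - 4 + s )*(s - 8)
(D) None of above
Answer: D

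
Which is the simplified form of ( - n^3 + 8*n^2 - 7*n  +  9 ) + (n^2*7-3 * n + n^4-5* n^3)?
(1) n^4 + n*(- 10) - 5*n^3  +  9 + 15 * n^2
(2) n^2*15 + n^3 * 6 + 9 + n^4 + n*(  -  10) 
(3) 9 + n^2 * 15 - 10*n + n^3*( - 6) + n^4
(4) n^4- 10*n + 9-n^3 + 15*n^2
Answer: 3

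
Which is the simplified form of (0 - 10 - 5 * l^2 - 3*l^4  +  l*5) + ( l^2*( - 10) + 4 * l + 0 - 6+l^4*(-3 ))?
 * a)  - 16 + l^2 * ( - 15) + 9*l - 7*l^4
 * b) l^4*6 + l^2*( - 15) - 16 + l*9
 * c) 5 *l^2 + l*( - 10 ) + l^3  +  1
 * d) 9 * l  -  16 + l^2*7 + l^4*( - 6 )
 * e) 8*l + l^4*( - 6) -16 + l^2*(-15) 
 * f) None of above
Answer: f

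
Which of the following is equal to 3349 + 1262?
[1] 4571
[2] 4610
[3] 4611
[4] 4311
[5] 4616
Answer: 3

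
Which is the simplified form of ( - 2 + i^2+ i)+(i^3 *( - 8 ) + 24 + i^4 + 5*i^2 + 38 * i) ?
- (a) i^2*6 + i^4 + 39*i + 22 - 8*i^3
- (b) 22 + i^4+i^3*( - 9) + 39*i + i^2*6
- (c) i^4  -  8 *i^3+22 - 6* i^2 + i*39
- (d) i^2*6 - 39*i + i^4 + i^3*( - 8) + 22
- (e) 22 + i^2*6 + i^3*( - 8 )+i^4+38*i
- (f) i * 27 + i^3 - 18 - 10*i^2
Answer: a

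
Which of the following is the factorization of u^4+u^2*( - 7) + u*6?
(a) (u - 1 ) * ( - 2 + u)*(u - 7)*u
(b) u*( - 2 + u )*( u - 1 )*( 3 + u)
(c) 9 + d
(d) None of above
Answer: b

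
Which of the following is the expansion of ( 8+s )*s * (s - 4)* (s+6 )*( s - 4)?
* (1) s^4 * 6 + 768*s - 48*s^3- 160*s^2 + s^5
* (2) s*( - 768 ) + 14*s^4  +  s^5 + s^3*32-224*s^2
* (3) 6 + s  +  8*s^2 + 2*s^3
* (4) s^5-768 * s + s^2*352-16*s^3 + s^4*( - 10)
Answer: 1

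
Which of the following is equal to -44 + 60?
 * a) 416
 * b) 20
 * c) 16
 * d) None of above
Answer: c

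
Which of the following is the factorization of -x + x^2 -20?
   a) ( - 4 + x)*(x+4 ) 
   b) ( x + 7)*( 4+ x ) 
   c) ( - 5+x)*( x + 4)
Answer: c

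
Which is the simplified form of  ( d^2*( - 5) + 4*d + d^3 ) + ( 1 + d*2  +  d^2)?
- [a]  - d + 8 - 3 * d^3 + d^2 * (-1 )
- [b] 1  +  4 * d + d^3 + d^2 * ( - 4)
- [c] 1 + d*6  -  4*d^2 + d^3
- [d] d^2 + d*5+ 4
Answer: c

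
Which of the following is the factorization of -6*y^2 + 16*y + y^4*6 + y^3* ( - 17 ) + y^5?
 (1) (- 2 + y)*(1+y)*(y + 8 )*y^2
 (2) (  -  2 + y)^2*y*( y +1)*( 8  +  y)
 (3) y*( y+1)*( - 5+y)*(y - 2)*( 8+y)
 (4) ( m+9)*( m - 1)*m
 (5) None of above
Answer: 5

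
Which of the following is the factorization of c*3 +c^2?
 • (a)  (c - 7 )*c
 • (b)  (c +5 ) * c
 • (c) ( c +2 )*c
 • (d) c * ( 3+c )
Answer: d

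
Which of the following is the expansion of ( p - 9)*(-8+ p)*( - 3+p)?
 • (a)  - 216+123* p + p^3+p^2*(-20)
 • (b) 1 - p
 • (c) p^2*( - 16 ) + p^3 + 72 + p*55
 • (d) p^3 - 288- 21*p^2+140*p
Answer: a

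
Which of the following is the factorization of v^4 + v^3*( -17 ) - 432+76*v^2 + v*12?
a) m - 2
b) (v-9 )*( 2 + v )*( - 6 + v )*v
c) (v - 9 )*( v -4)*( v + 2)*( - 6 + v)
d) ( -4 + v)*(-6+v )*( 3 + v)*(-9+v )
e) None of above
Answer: c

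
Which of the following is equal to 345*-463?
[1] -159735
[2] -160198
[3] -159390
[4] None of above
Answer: 1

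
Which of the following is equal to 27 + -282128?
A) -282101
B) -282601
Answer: A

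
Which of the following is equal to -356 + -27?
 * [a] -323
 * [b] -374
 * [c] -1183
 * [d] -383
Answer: d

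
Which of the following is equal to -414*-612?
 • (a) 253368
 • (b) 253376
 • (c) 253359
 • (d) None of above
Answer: a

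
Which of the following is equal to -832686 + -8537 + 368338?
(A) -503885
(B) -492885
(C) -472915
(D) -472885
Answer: D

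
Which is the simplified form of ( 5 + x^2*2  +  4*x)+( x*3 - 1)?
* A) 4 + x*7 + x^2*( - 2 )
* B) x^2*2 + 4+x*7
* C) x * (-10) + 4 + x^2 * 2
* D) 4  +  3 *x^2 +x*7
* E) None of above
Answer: B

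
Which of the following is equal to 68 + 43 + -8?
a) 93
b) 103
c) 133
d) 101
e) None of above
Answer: b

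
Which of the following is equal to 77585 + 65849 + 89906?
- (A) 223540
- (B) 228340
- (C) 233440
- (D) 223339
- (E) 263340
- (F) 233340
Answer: F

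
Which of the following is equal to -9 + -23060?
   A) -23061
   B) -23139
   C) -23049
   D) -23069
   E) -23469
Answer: D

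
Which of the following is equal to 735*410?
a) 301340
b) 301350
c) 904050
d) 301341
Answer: b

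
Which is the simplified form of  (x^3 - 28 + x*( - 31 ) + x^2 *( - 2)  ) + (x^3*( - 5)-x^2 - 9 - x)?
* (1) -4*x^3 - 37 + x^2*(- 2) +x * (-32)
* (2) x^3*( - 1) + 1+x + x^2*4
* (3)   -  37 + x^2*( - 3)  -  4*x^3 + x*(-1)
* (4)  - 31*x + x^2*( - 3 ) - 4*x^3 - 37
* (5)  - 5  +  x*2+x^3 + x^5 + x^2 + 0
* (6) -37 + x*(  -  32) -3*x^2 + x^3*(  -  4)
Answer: 6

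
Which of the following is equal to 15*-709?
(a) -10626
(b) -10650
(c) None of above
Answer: c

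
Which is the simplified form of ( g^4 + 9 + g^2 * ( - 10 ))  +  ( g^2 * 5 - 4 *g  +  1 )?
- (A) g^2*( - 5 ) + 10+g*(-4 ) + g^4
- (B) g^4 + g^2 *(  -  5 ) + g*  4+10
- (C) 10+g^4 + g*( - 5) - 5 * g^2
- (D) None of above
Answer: A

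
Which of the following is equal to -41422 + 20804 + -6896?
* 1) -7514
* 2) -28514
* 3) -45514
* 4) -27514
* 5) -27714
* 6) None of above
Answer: 4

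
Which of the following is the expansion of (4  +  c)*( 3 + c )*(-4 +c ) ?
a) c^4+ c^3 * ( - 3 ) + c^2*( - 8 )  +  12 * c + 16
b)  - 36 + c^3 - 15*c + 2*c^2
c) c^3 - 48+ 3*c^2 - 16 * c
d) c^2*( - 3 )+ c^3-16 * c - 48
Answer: c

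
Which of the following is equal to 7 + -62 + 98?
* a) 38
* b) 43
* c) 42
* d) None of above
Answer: b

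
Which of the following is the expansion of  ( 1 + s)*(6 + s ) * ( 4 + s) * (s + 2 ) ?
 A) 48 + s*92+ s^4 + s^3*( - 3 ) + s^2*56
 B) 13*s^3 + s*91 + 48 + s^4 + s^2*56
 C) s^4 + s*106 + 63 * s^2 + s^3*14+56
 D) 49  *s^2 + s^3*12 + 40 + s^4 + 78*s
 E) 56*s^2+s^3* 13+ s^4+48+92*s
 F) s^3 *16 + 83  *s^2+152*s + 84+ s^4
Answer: E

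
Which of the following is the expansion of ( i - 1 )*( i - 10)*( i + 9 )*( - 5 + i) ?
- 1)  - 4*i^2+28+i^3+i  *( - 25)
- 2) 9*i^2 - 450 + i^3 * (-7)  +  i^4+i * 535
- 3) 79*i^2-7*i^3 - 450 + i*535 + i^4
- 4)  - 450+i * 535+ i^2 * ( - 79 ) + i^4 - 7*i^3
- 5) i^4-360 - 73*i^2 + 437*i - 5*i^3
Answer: 4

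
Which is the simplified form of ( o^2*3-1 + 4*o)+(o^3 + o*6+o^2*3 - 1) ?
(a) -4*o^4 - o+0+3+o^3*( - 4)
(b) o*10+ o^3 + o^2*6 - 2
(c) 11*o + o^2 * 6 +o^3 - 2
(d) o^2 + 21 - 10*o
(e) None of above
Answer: b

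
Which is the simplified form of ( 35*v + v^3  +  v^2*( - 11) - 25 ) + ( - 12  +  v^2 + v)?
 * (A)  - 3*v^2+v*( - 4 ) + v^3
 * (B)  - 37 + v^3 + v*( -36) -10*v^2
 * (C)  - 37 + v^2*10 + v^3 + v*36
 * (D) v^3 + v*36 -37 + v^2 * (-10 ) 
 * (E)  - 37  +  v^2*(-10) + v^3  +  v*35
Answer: D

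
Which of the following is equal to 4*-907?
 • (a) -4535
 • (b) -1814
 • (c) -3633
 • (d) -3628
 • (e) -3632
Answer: d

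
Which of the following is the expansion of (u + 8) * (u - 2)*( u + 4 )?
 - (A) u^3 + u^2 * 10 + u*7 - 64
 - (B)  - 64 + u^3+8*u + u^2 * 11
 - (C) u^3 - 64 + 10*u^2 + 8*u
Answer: C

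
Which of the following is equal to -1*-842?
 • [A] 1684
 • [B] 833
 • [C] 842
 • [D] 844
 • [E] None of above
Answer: C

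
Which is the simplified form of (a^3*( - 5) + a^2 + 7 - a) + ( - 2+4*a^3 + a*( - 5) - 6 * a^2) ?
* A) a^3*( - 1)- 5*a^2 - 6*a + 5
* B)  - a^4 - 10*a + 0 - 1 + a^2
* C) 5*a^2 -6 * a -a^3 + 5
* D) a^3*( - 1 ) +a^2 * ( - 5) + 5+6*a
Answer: A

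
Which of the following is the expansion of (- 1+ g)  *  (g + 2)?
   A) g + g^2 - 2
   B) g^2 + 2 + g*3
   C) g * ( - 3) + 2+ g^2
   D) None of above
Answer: A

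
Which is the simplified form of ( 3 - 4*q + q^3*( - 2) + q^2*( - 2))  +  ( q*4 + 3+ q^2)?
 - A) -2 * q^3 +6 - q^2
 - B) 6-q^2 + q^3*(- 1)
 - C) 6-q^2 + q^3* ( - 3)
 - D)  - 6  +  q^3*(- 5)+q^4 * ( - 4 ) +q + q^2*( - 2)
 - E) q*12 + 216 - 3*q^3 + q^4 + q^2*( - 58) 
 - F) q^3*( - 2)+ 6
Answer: A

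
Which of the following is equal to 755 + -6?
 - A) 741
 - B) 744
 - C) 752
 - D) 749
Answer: D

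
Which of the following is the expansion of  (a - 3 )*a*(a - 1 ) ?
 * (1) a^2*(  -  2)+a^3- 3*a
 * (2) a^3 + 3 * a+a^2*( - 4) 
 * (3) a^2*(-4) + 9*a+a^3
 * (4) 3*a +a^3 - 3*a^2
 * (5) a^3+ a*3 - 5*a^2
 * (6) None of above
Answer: 2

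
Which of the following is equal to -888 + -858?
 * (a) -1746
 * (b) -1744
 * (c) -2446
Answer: a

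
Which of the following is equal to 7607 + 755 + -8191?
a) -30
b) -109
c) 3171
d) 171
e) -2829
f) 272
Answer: d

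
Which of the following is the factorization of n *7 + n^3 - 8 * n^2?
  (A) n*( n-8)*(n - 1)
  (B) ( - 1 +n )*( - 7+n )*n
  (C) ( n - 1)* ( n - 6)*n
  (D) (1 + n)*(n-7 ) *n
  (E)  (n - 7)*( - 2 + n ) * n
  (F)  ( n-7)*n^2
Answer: B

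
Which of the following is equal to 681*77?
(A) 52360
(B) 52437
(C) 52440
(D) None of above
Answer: B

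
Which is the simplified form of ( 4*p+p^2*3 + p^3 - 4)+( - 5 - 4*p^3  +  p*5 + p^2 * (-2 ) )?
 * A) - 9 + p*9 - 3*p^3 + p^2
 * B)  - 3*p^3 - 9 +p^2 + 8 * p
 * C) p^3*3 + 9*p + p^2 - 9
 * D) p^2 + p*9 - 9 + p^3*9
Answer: A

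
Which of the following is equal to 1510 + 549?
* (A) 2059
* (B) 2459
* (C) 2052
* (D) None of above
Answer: A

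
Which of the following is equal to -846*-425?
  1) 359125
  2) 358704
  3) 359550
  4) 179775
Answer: 3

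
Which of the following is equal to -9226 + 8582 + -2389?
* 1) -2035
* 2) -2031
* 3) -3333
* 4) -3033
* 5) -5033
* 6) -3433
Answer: 4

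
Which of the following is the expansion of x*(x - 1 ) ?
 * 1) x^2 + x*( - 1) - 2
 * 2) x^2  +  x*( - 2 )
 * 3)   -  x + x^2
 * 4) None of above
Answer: 3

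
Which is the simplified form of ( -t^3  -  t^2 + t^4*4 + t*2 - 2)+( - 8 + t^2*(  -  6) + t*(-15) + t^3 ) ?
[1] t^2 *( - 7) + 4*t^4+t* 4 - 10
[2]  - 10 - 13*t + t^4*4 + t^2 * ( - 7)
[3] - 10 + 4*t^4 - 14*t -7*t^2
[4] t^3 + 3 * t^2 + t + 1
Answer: 2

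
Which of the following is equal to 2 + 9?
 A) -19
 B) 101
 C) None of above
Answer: C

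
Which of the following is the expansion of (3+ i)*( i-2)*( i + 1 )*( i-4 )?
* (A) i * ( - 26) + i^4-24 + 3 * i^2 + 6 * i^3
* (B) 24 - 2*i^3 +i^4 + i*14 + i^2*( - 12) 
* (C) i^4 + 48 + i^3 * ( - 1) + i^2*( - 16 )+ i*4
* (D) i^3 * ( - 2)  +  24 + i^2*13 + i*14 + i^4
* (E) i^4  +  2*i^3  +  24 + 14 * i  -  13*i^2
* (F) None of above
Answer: F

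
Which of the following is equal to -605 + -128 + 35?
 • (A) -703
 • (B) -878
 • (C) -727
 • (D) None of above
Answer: D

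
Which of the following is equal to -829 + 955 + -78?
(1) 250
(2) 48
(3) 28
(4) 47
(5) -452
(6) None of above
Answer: 2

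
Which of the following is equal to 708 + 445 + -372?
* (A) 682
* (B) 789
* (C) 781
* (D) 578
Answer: C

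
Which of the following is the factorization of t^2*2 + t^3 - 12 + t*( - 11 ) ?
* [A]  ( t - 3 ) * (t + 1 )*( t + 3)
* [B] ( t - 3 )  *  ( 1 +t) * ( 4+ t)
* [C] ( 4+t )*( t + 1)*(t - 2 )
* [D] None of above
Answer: B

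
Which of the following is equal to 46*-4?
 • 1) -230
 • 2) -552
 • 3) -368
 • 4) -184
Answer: 4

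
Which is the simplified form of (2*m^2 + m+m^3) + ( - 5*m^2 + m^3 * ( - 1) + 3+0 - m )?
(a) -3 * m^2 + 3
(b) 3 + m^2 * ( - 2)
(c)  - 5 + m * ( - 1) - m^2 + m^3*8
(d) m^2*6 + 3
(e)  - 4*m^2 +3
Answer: a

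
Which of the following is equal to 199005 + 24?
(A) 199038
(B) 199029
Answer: B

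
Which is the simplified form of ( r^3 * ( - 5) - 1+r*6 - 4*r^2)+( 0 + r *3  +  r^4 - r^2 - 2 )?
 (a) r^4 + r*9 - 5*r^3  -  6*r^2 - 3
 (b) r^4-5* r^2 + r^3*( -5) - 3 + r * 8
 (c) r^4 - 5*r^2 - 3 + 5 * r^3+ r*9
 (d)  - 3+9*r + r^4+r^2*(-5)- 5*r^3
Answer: d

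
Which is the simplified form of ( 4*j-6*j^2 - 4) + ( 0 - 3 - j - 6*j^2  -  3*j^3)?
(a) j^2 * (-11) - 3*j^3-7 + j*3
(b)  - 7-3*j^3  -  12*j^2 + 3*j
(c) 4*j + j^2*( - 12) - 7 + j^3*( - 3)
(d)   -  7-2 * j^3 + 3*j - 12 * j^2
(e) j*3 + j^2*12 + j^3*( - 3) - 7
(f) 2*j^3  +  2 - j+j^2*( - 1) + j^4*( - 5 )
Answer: b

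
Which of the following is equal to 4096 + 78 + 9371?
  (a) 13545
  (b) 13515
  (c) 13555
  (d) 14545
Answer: a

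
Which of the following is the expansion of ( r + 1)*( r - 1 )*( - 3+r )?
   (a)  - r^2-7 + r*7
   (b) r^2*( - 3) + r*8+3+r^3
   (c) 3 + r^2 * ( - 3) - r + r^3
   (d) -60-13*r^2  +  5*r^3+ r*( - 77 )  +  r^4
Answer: c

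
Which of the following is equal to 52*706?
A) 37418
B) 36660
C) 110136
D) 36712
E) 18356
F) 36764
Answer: D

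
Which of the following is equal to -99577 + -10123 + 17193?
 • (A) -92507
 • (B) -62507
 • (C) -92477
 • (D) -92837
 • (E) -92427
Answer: A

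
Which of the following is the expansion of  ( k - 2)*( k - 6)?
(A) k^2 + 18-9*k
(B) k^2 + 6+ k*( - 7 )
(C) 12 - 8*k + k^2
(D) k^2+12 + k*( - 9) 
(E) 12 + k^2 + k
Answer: C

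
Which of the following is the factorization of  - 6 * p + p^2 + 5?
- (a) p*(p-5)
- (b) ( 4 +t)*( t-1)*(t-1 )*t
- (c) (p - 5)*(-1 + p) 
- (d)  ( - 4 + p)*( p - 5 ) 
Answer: c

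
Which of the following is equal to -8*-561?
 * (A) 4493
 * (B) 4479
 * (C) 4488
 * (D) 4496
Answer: C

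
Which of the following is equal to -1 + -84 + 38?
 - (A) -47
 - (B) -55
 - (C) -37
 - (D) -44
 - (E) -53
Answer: A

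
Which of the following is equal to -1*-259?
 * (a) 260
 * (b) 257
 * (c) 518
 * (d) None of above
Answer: d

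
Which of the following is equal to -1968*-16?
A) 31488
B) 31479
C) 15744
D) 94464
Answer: A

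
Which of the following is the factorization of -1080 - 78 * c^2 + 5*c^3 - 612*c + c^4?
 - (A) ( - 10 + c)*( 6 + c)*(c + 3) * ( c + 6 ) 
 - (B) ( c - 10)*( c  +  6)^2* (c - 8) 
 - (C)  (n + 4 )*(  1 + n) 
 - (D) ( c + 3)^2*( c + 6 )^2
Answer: A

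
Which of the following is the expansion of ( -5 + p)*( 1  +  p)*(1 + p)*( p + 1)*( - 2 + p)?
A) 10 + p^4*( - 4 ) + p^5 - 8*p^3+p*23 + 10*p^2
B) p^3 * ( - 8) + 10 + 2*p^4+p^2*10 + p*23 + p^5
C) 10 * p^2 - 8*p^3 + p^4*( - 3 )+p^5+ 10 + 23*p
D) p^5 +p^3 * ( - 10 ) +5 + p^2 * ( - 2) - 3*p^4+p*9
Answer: A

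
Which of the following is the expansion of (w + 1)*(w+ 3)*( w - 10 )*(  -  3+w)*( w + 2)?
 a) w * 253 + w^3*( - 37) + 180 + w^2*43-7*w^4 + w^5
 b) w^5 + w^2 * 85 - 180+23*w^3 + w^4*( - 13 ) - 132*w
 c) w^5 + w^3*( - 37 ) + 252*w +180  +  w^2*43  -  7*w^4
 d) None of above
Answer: c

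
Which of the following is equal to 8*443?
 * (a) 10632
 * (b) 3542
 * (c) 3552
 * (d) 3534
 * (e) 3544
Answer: e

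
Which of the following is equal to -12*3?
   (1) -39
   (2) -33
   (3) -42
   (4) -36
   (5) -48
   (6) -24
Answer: 4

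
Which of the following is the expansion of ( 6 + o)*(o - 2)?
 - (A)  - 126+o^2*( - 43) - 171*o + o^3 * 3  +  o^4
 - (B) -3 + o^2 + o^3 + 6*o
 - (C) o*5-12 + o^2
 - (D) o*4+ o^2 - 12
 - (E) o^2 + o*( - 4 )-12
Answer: D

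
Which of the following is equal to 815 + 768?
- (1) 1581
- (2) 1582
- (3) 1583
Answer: 3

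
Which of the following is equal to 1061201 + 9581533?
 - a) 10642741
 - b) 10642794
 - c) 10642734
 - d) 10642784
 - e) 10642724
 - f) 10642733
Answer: c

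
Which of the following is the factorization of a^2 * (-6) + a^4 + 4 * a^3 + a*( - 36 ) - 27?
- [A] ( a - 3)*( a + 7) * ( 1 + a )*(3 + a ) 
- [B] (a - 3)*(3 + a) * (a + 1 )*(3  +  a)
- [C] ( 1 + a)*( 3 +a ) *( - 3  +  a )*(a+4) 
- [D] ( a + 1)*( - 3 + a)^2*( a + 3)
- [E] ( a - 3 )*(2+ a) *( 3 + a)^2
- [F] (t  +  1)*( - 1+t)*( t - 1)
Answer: B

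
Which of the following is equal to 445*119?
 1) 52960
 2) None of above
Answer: 2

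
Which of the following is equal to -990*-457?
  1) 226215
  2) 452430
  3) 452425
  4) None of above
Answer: 2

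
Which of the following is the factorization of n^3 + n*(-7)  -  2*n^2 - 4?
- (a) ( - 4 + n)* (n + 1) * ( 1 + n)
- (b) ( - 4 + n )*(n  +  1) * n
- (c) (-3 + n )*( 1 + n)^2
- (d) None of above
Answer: a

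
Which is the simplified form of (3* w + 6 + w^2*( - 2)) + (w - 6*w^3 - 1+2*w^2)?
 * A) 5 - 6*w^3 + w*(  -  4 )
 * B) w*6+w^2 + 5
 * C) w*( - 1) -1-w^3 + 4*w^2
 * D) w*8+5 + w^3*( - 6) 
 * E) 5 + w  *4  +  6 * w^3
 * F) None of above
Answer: F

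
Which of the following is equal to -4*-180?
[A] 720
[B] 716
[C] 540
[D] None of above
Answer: A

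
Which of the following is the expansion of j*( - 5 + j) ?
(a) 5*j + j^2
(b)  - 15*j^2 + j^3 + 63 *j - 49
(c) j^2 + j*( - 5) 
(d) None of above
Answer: c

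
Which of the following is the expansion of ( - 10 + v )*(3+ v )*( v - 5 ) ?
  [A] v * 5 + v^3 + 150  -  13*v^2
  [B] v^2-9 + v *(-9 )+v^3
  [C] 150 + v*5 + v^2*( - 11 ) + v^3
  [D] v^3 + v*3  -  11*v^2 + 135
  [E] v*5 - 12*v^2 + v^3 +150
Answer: E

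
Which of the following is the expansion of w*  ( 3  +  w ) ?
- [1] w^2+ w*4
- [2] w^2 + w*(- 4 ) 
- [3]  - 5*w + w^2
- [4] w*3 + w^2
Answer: 4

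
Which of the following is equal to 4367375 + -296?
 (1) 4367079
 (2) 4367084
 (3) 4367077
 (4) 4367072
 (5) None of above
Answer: 1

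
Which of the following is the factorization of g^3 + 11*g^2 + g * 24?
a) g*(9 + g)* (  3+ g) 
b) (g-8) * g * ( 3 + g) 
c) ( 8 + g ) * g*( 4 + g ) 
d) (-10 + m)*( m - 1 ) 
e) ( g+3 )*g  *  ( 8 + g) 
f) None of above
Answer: e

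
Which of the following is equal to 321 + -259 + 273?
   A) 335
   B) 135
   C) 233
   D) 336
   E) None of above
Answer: A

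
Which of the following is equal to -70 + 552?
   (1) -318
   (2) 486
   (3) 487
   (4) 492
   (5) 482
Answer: 5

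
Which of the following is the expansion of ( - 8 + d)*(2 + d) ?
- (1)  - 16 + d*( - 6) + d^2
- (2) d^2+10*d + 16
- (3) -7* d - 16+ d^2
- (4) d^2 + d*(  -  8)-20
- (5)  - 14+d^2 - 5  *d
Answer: 1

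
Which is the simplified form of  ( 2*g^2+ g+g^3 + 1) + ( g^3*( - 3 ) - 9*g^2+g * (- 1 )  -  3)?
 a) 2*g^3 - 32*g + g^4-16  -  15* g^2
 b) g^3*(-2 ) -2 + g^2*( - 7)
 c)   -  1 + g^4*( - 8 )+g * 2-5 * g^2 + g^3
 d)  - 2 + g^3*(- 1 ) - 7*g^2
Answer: b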